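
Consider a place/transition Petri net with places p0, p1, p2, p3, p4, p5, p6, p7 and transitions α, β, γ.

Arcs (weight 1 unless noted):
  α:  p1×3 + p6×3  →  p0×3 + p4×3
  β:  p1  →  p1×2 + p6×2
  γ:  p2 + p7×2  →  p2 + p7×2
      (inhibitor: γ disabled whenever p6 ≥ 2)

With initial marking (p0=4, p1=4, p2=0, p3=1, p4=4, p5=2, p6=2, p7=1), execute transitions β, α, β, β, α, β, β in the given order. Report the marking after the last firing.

step 1: fire β:  (p0=4, p1=4, p2=0, p3=1, p4=4, p5=2, p6=2, p7=1) → (p0=4, p1=5, p2=0, p3=1, p4=4, p5=2, p6=4, p7=1)
step 2: fire α:  (p0=4, p1=5, p2=0, p3=1, p4=4, p5=2, p6=4, p7=1) → (p0=7, p1=2, p2=0, p3=1, p4=7, p5=2, p6=1, p7=1)
step 3: fire β:  (p0=7, p1=2, p2=0, p3=1, p4=7, p5=2, p6=1, p7=1) → (p0=7, p1=3, p2=0, p3=1, p4=7, p5=2, p6=3, p7=1)
step 4: fire β:  (p0=7, p1=3, p2=0, p3=1, p4=7, p5=2, p6=3, p7=1) → (p0=7, p1=4, p2=0, p3=1, p4=7, p5=2, p6=5, p7=1)
step 5: fire α:  (p0=7, p1=4, p2=0, p3=1, p4=7, p5=2, p6=5, p7=1) → (p0=10, p1=1, p2=0, p3=1, p4=10, p5=2, p6=2, p7=1)
step 6: fire β:  (p0=10, p1=1, p2=0, p3=1, p4=10, p5=2, p6=2, p7=1) → (p0=10, p1=2, p2=0, p3=1, p4=10, p5=2, p6=4, p7=1)
step 7: fire β:  (p0=10, p1=2, p2=0, p3=1, p4=10, p5=2, p6=4, p7=1) → (p0=10, p1=3, p2=0, p3=1, p4=10, p5=2, p6=6, p7=1)

(p0=10, p1=3, p2=0, p3=1, p4=10, p5=2, p6=6, p7=1)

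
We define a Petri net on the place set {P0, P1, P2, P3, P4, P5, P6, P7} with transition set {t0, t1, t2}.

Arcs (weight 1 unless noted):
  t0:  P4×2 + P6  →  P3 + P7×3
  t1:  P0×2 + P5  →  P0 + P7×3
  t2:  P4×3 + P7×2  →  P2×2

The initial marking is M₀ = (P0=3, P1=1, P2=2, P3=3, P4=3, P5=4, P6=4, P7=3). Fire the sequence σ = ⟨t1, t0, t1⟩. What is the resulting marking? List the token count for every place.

(P0=1, P1=1, P2=2, P3=4, P4=1, P5=2, P6=3, P7=12)

step 1: fire t1:  (P0=3, P1=1, P2=2, P3=3, P4=3, P5=4, P6=4, P7=3) → (P0=2, P1=1, P2=2, P3=3, P4=3, P5=3, P6=4, P7=6)
step 2: fire t0:  (P0=2, P1=1, P2=2, P3=3, P4=3, P5=3, P6=4, P7=6) → (P0=2, P1=1, P2=2, P3=4, P4=1, P5=3, P6=3, P7=9)
step 3: fire t1:  (P0=2, P1=1, P2=2, P3=4, P4=1, P5=3, P6=3, P7=9) → (P0=1, P1=1, P2=2, P3=4, P4=1, P5=2, P6=3, P7=12)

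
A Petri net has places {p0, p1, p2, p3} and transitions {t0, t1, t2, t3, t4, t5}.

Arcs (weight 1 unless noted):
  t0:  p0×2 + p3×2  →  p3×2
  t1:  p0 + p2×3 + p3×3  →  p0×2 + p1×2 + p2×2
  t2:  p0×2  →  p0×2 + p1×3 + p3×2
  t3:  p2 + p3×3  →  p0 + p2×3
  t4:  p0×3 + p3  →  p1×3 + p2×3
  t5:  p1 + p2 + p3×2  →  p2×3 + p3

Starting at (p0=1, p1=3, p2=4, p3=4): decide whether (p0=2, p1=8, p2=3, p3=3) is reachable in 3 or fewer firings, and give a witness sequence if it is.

step 1: fire t1:  (p0=1, p1=3, p2=4, p3=4) → (p0=2, p1=5, p2=3, p3=1)
step 2: fire t2:  (p0=2, p1=5, p2=3, p3=1) → (p0=2, p1=8, p2=3, p3=3)

YES — reachable via ⟨t1, t2⟩ (2 firings)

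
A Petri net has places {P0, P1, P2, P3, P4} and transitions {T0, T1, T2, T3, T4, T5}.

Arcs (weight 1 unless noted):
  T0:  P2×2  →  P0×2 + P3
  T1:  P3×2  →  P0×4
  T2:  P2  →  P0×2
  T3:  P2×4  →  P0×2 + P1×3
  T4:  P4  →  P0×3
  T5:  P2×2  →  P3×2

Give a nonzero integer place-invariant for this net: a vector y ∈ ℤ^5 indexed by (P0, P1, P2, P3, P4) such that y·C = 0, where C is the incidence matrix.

Incidence matrix C (rows=places, cols=transitions):
       T0   T1   T2   T3   T4   T5
   P0   2    4    2    2    3    0
   P1   0    0    0    3    0    0
   P2  -2    0   -1   -4    0   -2
   P3   1   -2    0    0    0    2
   P4   0    0    0    0   -1    0

Candidate y = [1, 2, 2, 2, 3]; check y·C column-wise:
  col T0: 1·2 + 2·0 + 2·-2 + 2·1 + 3·0 = 0
  col T1: 1·4 + 2·0 + 2·0 + 2·-2 + 3·0 = 0
  col T2: 1·2 + 2·0 + 2·-1 + 2·0 + 3·0 = 0
  col T3: 1·2 + 2·3 + 2·-4 + 2·0 + 3·0 = 0
  col T4: 1·3 + 2·0 + 2·0 + 2·0 + 3·-1 = 0
  col T5: 1·0 + 2·0 + 2·-2 + 2·2 + 3·0 = 0

y = (P0:1, P1:2, P2:2, P3:2, P4:3)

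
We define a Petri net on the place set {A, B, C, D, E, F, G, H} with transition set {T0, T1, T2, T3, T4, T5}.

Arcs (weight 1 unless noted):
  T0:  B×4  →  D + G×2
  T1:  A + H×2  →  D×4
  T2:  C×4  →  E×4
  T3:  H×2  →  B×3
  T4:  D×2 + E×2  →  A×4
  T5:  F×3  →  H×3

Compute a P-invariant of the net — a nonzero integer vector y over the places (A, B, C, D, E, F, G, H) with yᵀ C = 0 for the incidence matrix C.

y = (A:8, B:0, C:14, D:2, E:14, F:0, G:-1, H:0)

Incidence matrix C (rows=places, cols=transitions):
       T0   T1   T2   T3   T4   T5
    A   0   -1    0    0    4    0
    B  -4    0    0    3    0    0
    C   0    0   -4    0    0    0
    D   1    4    0    0   -2    0
    E   0    0    4    0   -2    0
    F   0    0    0    0    0   -3
    G   2    0    0    0    0    0
    H   0   -2    0   -2    0    3

Candidate y = [8, 0, 14, 2, 14, 0, -1, 0]; check y·C column-wise:
  col T0: 8·0 + 0·-4 + 14·0 + 2·1 + 14·0 + -1·2 = 0
  col T1: 8·-1 + 14·0 + 2·4 + 14·0 + -1·0 + 0·-2 = 0
  col T2: 8·0 + 14·-4 + 2·0 + 14·4 + -1·0 = 0
  col T3: 8·0 + 0·3 + 14·0 + 2·0 + 14·0 + -1·0 + 0·-2 = 0
  col T4: 8·4 + 14·0 + 2·-2 + 14·-2 + -1·0 = 0
  col T5: 8·0 + 14·0 + 2·0 + 14·0 + 0·-3 + -1·0 + 0·3 = 0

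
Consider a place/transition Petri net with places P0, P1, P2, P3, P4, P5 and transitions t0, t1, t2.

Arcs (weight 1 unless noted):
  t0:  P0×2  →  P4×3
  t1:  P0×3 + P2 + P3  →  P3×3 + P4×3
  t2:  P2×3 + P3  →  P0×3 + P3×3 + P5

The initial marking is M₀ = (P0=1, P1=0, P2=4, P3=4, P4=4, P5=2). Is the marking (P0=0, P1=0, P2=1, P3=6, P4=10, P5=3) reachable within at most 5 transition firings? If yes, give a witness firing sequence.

step 1: fire t2:  (P0=1, P1=0, P2=4, P3=4, P4=4, P5=2) → (P0=4, P1=0, P2=1, P3=6, P4=4, P5=3)
step 2: fire t0:  (P0=4, P1=0, P2=1, P3=6, P4=4, P5=3) → (P0=2, P1=0, P2=1, P3=6, P4=7, P5=3)
step 3: fire t0:  (P0=2, P1=0, P2=1, P3=6, P4=7, P5=3) → (P0=0, P1=0, P2=1, P3=6, P4=10, P5=3)

YES — reachable via ⟨t2, t0, t0⟩ (3 firings)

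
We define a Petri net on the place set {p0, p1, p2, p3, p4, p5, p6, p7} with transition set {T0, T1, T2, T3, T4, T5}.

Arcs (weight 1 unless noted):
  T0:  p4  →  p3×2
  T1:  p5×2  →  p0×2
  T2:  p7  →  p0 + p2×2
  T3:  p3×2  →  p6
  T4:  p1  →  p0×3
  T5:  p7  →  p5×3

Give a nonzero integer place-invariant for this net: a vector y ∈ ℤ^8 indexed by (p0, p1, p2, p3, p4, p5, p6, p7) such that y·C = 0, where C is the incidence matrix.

y = (p0:0, p1:0, p2:0, p3:1, p4:2, p5:0, p6:2, p7:0)

Incidence matrix C (rows=places, cols=transitions):
       T0   T1   T2   T3   T4   T5
   p0   0    2    1    0    3    0
   p1   0    0    0    0   -1    0
   p2   0    0    2    0    0    0
   p3   2    0    0   -2    0    0
   p4  -1    0    0    0    0    0
   p5   0   -2    0    0    0    3
   p6   0    0    0    1    0    0
   p7   0    0   -1    0    0   -1

Candidate y = [0, 0, 0, 1, 2, 0, 2, 0]; check y·C column-wise:
  col T0: 1·2 + 2·-1 + 2·0 = 0
  col T1: 0·2 + 1·0 + 2·0 + 0·-2 + 2·0 = 0
  col T2: 0·1 + 0·2 + 1·0 + 2·0 + 2·0 + 0·-1 = 0
  col T3: 1·-2 + 2·0 + 2·1 = 0
  col T4: 0·3 + 0·-1 + 1·0 + 2·0 + 2·0 = 0
  col T5: 1·0 + 2·0 + 0·3 + 2·0 + 0·-1 = 0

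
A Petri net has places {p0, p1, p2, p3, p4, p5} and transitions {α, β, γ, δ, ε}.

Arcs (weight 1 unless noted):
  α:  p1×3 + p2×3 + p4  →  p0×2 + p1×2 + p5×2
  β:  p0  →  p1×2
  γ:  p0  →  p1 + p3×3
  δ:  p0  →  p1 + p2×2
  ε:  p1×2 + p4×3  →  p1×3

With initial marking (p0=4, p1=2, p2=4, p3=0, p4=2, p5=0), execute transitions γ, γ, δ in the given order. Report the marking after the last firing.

step 1: fire γ:  (p0=4, p1=2, p2=4, p3=0, p4=2, p5=0) → (p0=3, p1=3, p2=4, p3=3, p4=2, p5=0)
step 2: fire γ:  (p0=3, p1=3, p2=4, p3=3, p4=2, p5=0) → (p0=2, p1=4, p2=4, p3=6, p4=2, p5=0)
step 3: fire δ:  (p0=2, p1=4, p2=4, p3=6, p4=2, p5=0) → (p0=1, p1=5, p2=6, p3=6, p4=2, p5=0)

(p0=1, p1=5, p2=6, p3=6, p4=2, p5=0)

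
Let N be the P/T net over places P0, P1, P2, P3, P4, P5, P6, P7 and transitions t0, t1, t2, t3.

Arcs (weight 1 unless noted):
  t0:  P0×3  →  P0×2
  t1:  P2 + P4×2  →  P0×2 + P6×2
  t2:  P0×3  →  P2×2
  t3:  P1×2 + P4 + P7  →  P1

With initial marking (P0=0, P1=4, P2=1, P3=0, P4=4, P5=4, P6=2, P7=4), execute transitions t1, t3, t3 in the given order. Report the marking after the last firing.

step 1: fire t1:  (P0=0, P1=4, P2=1, P3=0, P4=4, P5=4, P6=2, P7=4) → (P0=2, P1=4, P2=0, P3=0, P4=2, P5=4, P6=4, P7=4)
step 2: fire t3:  (P0=2, P1=4, P2=0, P3=0, P4=2, P5=4, P6=4, P7=4) → (P0=2, P1=3, P2=0, P3=0, P4=1, P5=4, P6=4, P7=3)
step 3: fire t3:  (P0=2, P1=3, P2=0, P3=0, P4=1, P5=4, P6=4, P7=3) → (P0=2, P1=2, P2=0, P3=0, P4=0, P5=4, P6=4, P7=2)

(P0=2, P1=2, P2=0, P3=0, P4=0, P5=4, P6=4, P7=2)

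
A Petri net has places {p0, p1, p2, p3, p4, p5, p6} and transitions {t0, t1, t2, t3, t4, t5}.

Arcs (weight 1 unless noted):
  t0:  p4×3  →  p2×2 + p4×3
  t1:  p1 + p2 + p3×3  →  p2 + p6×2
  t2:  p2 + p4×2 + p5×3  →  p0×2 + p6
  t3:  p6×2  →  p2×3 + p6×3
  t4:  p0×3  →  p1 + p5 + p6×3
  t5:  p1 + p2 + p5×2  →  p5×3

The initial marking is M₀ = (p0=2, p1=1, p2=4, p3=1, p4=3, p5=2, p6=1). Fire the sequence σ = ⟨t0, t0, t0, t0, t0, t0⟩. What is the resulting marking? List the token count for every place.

(p0=2, p1=1, p2=16, p3=1, p4=3, p5=2, p6=1)

step 1: fire t0:  (p0=2, p1=1, p2=4, p3=1, p4=3, p5=2, p6=1) → (p0=2, p1=1, p2=6, p3=1, p4=3, p5=2, p6=1)
step 2: fire t0:  (p0=2, p1=1, p2=6, p3=1, p4=3, p5=2, p6=1) → (p0=2, p1=1, p2=8, p3=1, p4=3, p5=2, p6=1)
step 3: fire t0:  (p0=2, p1=1, p2=8, p3=1, p4=3, p5=2, p6=1) → (p0=2, p1=1, p2=10, p3=1, p4=3, p5=2, p6=1)
step 4: fire t0:  (p0=2, p1=1, p2=10, p3=1, p4=3, p5=2, p6=1) → (p0=2, p1=1, p2=12, p3=1, p4=3, p5=2, p6=1)
step 5: fire t0:  (p0=2, p1=1, p2=12, p3=1, p4=3, p5=2, p6=1) → (p0=2, p1=1, p2=14, p3=1, p4=3, p5=2, p6=1)
step 6: fire t0:  (p0=2, p1=1, p2=14, p3=1, p4=3, p5=2, p6=1) → (p0=2, p1=1, p2=16, p3=1, p4=3, p5=2, p6=1)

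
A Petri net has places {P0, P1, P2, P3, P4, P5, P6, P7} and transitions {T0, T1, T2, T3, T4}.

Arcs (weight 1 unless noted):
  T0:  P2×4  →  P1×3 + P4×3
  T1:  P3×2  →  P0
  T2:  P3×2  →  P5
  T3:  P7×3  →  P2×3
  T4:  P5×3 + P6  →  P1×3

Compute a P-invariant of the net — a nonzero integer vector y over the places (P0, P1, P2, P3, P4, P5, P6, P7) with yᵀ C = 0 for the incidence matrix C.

Incidence matrix C (rows=places, cols=transitions):
       T0   T1   T2   T3   T4
   P0   0    1    0    0    0
   P1   3    0    0    0    3
   P2  -4    0    0    3    0
   P3   0   -2   -2    0    0
   P4   3    0    0    0    0
   P5   0    0    1    0   -3
   P6   0    0    0    0   -1
   P7   0    0    0   -3    0

Candidate y = [2, 2, 0, 1, -2, 2, 0, 0]; check y·C column-wise:
  col T0: 2·0 + 2·3 + 0·-4 + 1·0 + -2·3 + 2·0 = 0
  col T1: 2·1 + 2·0 + 1·-2 + -2·0 + 2·0 = 0
  col T2: 2·0 + 2·0 + 1·-2 + -2·0 + 2·1 = 0
  col T3: 2·0 + 2·0 + 0·3 + 1·0 + -2·0 + 2·0 + 0·-3 = 0
  col T4: 2·0 + 2·3 + 1·0 + -2·0 + 2·-3 + 0·-1 = 0

y = (P0:2, P1:2, P2:0, P3:1, P4:-2, P5:2, P6:0, P7:0)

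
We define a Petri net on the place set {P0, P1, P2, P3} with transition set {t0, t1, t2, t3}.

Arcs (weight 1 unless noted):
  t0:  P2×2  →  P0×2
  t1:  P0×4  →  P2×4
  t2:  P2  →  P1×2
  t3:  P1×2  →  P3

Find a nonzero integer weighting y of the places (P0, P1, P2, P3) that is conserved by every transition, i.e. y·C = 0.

Incidence matrix C (rows=places, cols=transitions):
       t0   t1   t2   t3
   P0   2   -4    0    0
   P1   0    0    2   -2
   P2  -2    4   -1    0
   P3   0    0    0    1

Candidate y = [2, 1, 2, 2]; check y·C column-wise:
  col t0: 2·2 + 1·0 + 2·-2 + 2·0 = 0
  col t1: 2·-4 + 1·0 + 2·4 + 2·0 = 0
  col t2: 2·0 + 1·2 + 2·-1 + 2·0 = 0
  col t3: 2·0 + 1·-2 + 2·0 + 2·1 = 0

y = (P0:2, P1:1, P2:2, P3:2)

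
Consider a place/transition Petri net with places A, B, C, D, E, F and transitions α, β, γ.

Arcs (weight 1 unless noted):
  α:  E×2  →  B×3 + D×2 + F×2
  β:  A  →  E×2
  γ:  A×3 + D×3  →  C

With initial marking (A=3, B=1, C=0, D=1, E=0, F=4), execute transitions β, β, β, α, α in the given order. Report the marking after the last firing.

(A=0, B=7, C=0, D=5, E=2, F=8)

step 1: fire β:  (A=3, B=1, C=0, D=1, E=0, F=4) → (A=2, B=1, C=0, D=1, E=2, F=4)
step 2: fire β:  (A=2, B=1, C=0, D=1, E=2, F=4) → (A=1, B=1, C=0, D=1, E=4, F=4)
step 3: fire β:  (A=1, B=1, C=0, D=1, E=4, F=4) → (A=0, B=1, C=0, D=1, E=6, F=4)
step 4: fire α:  (A=0, B=1, C=0, D=1, E=6, F=4) → (A=0, B=4, C=0, D=3, E=4, F=6)
step 5: fire α:  (A=0, B=4, C=0, D=3, E=4, F=6) → (A=0, B=7, C=0, D=5, E=2, F=8)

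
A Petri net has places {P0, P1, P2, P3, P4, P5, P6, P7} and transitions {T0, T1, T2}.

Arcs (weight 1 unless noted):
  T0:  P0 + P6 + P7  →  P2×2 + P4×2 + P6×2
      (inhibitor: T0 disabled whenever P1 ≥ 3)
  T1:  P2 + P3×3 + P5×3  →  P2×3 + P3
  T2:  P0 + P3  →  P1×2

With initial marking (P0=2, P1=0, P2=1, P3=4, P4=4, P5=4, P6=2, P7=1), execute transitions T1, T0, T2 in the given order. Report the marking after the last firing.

(P0=0, P1=2, P2=5, P3=1, P4=6, P5=1, P6=3, P7=0)

step 1: fire T1:  (P0=2, P1=0, P2=1, P3=4, P4=4, P5=4, P6=2, P7=1) → (P0=2, P1=0, P2=3, P3=2, P4=4, P5=1, P6=2, P7=1)
step 2: fire T0:  (P0=2, P1=0, P2=3, P3=2, P4=4, P5=1, P6=2, P7=1) → (P0=1, P1=0, P2=5, P3=2, P4=6, P5=1, P6=3, P7=0)
step 3: fire T2:  (P0=1, P1=0, P2=5, P3=2, P4=6, P5=1, P6=3, P7=0) → (P0=0, P1=2, P2=5, P3=1, P4=6, P5=1, P6=3, P7=0)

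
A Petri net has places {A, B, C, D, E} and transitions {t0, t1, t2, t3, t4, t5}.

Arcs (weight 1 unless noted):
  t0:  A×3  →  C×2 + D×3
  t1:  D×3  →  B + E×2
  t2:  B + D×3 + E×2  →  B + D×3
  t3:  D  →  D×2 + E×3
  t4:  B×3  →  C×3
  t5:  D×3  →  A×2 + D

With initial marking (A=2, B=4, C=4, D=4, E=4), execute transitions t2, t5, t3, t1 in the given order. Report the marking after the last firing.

step 1: fire t2:  (A=2, B=4, C=4, D=4, E=4) → (A=2, B=4, C=4, D=4, E=2)
step 2: fire t5:  (A=2, B=4, C=4, D=4, E=2) → (A=4, B=4, C=4, D=2, E=2)
step 3: fire t3:  (A=4, B=4, C=4, D=2, E=2) → (A=4, B=4, C=4, D=3, E=5)
step 4: fire t1:  (A=4, B=4, C=4, D=3, E=5) → (A=4, B=5, C=4, D=0, E=7)

(A=4, B=5, C=4, D=0, E=7)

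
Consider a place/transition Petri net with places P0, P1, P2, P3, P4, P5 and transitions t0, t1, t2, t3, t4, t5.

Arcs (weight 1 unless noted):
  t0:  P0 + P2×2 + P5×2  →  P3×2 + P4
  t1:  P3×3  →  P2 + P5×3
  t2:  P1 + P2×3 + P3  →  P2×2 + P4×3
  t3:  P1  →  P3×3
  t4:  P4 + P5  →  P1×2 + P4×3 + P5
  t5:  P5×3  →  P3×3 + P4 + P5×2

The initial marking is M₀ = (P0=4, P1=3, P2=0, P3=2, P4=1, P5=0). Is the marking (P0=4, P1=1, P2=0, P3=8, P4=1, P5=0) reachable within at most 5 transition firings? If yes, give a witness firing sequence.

YES — reachable via ⟨t3, t3⟩ (2 firings)

step 1: fire t3:  (P0=4, P1=3, P2=0, P3=2, P4=1, P5=0) → (P0=4, P1=2, P2=0, P3=5, P4=1, P5=0)
step 2: fire t3:  (P0=4, P1=2, P2=0, P3=5, P4=1, P5=0) → (P0=4, P1=1, P2=0, P3=8, P4=1, P5=0)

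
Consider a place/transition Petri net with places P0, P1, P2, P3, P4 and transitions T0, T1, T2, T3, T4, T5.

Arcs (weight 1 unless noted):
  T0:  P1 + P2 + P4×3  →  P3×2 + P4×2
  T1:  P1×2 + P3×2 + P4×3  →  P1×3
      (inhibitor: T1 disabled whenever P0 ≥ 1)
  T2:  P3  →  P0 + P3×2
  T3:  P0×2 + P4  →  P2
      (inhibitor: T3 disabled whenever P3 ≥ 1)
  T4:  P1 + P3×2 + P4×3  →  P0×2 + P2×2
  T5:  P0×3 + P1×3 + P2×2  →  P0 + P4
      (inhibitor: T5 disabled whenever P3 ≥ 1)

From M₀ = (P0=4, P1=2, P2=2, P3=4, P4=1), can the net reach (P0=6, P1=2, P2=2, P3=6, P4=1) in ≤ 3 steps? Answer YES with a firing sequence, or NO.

YES — reachable via ⟨T2, T2⟩ (2 firings)

step 1: fire T2:  (P0=4, P1=2, P2=2, P3=4, P4=1) → (P0=5, P1=2, P2=2, P3=5, P4=1)
step 2: fire T2:  (P0=5, P1=2, P2=2, P3=5, P4=1) → (P0=6, P1=2, P2=2, P3=6, P4=1)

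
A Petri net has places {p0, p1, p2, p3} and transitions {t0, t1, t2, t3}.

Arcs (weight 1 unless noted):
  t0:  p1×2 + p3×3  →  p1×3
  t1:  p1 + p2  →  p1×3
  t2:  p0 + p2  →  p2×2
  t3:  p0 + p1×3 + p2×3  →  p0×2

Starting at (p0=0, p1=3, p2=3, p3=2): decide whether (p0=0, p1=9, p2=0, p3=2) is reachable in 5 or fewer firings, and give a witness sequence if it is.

YES — reachable via ⟨t1, t1, t1⟩ (3 firings)

step 1: fire t1:  (p0=0, p1=3, p2=3, p3=2) → (p0=0, p1=5, p2=2, p3=2)
step 2: fire t1:  (p0=0, p1=5, p2=2, p3=2) → (p0=0, p1=7, p2=1, p3=2)
step 3: fire t1:  (p0=0, p1=7, p2=1, p3=2) → (p0=0, p1=9, p2=0, p3=2)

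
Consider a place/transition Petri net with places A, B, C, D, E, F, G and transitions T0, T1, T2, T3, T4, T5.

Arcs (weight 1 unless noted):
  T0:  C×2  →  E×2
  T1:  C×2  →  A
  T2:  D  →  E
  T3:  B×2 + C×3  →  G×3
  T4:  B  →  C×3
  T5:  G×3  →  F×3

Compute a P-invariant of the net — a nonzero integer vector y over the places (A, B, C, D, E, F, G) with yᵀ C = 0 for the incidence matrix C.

Incidence matrix C (rows=places, cols=transitions):
       T0   T1   T2   T3   T4   T5
    A   0    1    0    0    0    0
    B   0    0    0   -2   -1    0
    C  -2   -2    0   -3    3    0
    D   0    0   -1    0    0    0
    E   2    0    1    0    0    0
    F   0    0    0    0    0    3
    G   0    0    0    3    0   -3

Candidate y = [2, 3, 1, 1, 1, 3, 3]; check y·C column-wise:
  col T0: 2·0 + 3·0 + 1·-2 + 1·0 + 1·2 + 3·0 + 3·0 = 0
  col T1: 2·1 + 3·0 + 1·-2 + 1·0 + 1·0 + 3·0 + 3·0 = 0
  col T2: 2·0 + 3·0 + 1·0 + 1·-1 + 1·1 + 3·0 + 3·0 = 0
  col T3: 2·0 + 3·-2 + 1·-3 + 1·0 + 1·0 + 3·0 + 3·3 = 0
  col T4: 2·0 + 3·-1 + 1·3 + 1·0 + 1·0 + 3·0 + 3·0 = 0
  col T5: 2·0 + 3·0 + 1·0 + 1·0 + 1·0 + 3·3 + 3·-3 = 0

y = (A:2, B:3, C:1, D:1, E:1, F:3, G:3)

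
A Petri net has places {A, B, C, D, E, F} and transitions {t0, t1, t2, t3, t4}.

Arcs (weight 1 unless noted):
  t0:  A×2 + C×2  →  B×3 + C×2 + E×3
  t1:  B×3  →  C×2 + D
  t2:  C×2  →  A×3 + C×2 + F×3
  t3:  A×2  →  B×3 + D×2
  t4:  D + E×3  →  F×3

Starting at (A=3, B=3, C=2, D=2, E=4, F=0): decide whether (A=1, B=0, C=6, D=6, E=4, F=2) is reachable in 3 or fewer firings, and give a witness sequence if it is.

depth 0: 1 marking
depth 1: 6 markings reached so far
depth 2: 16 markings reached so far
depth 3: 34 markings reached so far
target is not among the 34 markings reachable within 3 steps

NO — not reachable within 3 firings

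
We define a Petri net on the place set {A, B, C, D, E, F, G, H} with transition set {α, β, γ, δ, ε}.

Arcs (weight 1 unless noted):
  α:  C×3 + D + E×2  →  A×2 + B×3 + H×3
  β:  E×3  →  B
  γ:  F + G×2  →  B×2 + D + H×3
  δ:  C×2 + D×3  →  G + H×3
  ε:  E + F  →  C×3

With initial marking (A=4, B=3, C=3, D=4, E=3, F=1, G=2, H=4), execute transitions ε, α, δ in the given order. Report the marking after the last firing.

step 1: fire ε:  (A=4, B=3, C=3, D=4, E=3, F=1, G=2, H=4) → (A=4, B=3, C=6, D=4, E=2, F=0, G=2, H=4)
step 2: fire α:  (A=4, B=3, C=6, D=4, E=2, F=0, G=2, H=4) → (A=6, B=6, C=3, D=3, E=0, F=0, G=2, H=7)
step 3: fire δ:  (A=6, B=6, C=3, D=3, E=0, F=0, G=2, H=7) → (A=6, B=6, C=1, D=0, E=0, F=0, G=3, H=10)

(A=6, B=6, C=1, D=0, E=0, F=0, G=3, H=10)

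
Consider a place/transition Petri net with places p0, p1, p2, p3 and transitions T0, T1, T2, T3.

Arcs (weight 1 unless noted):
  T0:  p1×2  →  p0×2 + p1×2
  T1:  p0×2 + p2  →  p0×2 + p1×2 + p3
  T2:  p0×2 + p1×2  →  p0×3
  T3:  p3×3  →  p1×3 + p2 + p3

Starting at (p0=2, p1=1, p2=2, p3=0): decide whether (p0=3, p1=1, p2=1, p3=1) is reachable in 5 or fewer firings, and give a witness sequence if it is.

YES — reachable via ⟨T1, T2⟩ (2 firings)

step 1: fire T1:  (p0=2, p1=1, p2=2, p3=0) → (p0=2, p1=3, p2=1, p3=1)
step 2: fire T2:  (p0=2, p1=3, p2=1, p3=1) → (p0=3, p1=1, p2=1, p3=1)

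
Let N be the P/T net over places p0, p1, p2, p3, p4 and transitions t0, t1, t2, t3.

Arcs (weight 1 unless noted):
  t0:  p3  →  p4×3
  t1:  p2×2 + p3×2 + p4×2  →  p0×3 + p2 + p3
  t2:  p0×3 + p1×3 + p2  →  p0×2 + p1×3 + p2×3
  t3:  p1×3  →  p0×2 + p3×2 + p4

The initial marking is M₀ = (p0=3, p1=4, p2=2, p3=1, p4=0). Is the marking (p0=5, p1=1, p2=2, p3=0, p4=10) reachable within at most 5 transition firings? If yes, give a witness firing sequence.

step 1: fire t0:  (p0=3, p1=4, p2=2, p3=1, p4=0) → (p0=3, p1=4, p2=2, p3=0, p4=3)
step 2: fire t3:  (p0=3, p1=4, p2=2, p3=0, p4=3) → (p0=5, p1=1, p2=2, p3=2, p4=4)
step 3: fire t0:  (p0=5, p1=1, p2=2, p3=2, p4=4) → (p0=5, p1=1, p2=2, p3=1, p4=7)
step 4: fire t0:  (p0=5, p1=1, p2=2, p3=1, p4=7) → (p0=5, p1=1, p2=2, p3=0, p4=10)

YES — reachable via ⟨t0, t3, t0, t0⟩ (4 firings)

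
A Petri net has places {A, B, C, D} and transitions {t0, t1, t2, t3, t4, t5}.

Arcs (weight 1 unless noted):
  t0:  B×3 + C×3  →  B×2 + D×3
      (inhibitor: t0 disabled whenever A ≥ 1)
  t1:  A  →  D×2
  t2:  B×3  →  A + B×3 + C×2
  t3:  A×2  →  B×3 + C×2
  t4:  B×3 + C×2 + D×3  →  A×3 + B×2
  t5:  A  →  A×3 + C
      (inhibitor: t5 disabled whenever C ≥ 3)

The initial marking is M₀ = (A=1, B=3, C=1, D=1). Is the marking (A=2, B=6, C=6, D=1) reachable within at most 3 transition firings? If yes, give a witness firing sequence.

step 1: fire t5:  (A=1, B=3, C=1, D=1) → (A=3, B=3, C=2, D=1)
step 2: fire t2:  (A=3, B=3, C=2, D=1) → (A=4, B=3, C=4, D=1)
step 3: fire t3:  (A=4, B=3, C=4, D=1) → (A=2, B=6, C=6, D=1)

YES — reachable via ⟨t5, t2, t3⟩ (3 firings)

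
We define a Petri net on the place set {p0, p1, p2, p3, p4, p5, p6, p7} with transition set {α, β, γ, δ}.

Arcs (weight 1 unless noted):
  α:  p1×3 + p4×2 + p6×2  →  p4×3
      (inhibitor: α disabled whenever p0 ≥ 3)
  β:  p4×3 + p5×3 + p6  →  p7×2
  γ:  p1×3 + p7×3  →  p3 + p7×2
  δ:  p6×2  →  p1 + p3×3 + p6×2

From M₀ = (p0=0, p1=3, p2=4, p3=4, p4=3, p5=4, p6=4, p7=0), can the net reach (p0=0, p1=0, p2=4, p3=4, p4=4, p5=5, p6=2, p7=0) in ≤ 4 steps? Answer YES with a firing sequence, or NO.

depth 0: 1 marking
depth 1: 4 markings reached so far
depth 2: 8 markings reached so far
depth 3: 12 markings reached so far
depth 4: 16 markings reached so far
target is not among the 16 markings reachable within 4 steps

NO — not reachable within 4 firings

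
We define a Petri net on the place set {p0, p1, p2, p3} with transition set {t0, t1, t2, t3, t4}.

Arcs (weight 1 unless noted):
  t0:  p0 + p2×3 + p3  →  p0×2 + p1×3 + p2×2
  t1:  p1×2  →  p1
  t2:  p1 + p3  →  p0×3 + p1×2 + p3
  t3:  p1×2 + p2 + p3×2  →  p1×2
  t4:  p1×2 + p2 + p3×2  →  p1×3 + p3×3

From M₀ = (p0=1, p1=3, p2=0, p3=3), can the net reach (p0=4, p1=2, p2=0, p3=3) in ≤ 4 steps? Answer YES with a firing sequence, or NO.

YES — reachable via ⟨t1, t1, t2⟩ (3 firings)

step 1: fire t1:  (p0=1, p1=3, p2=0, p3=3) → (p0=1, p1=2, p2=0, p3=3)
step 2: fire t1:  (p0=1, p1=2, p2=0, p3=3) → (p0=1, p1=1, p2=0, p3=3)
step 3: fire t2:  (p0=1, p1=1, p2=0, p3=3) → (p0=4, p1=2, p2=0, p3=3)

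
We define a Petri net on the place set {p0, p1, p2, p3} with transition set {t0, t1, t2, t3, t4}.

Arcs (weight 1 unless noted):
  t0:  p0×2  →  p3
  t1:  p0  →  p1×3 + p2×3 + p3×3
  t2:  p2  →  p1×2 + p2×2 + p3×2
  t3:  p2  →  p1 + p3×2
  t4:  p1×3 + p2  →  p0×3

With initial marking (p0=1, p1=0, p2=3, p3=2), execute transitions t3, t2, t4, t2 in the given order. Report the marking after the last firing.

(p0=4, p1=2, p2=3, p3=8)

step 1: fire t3:  (p0=1, p1=0, p2=3, p3=2) → (p0=1, p1=1, p2=2, p3=4)
step 2: fire t2:  (p0=1, p1=1, p2=2, p3=4) → (p0=1, p1=3, p2=3, p3=6)
step 3: fire t4:  (p0=1, p1=3, p2=3, p3=6) → (p0=4, p1=0, p2=2, p3=6)
step 4: fire t2:  (p0=4, p1=0, p2=2, p3=6) → (p0=4, p1=2, p2=3, p3=8)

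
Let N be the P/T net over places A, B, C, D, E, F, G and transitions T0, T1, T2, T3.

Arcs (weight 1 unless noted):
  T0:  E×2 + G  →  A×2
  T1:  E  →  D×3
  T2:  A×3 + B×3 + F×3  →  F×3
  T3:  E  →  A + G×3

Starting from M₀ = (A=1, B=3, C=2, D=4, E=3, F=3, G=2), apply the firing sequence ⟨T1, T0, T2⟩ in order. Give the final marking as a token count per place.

step 1: fire T1:  (A=1, B=3, C=2, D=4, E=3, F=3, G=2) → (A=1, B=3, C=2, D=7, E=2, F=3, G=2)
step 2: fire T0:  (A=1, B=3, C=2, D=7, E=2, F=3, G=2) → (A=3, B=3, C=2, D=7, E=0, F=3, G=1)
step 3: fire T2:  (A=3, B=3, C=2, D=7, E=0, F=3, G=1) → (A=0, B=0, C=2, D=7, E=0, F=3, G=1)

(A=0, B=0, C=2, D=7, E=0, F=3, G=1)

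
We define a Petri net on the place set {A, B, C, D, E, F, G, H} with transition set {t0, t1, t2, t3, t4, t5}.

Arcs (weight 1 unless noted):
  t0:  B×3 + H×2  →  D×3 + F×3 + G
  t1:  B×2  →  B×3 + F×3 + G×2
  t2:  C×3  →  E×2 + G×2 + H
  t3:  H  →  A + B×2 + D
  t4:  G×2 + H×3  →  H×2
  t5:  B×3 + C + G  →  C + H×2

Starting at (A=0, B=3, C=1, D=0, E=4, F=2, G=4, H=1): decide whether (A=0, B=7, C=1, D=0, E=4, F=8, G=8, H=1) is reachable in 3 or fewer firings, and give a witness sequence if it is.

depth 0: 1 marking
depth 1: 4 markings reached so far
depth 2: 9 markings reached so far
depth 3: 16 markings reached so far
target is not among the 16 markings reachable within 3 steps

NO — not reachable within 3 firings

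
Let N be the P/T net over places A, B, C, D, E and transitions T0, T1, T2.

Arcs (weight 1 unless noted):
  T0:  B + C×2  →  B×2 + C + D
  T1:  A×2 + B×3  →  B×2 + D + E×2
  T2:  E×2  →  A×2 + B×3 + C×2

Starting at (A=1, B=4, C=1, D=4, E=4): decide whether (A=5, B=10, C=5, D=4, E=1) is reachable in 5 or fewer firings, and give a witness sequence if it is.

depth 0: 1 marking
depth 1: 2 markings reached so far
depth 2: 5 markings reached so far
depth 3: 9 markings reached so far
depth 4: 14 markings reached so far
depth 5: 19 markings reached so far
target is not among the 19 markings reachable within 5 steps

NO — not reachable within 5 firings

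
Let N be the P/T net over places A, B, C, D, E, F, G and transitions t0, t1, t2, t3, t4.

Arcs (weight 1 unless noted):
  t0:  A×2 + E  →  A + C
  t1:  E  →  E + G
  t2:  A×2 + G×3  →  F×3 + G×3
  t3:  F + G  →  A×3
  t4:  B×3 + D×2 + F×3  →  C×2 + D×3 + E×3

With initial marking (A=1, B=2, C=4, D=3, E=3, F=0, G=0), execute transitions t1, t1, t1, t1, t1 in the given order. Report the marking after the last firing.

step 1: fire t1:  (A=1, B=2, C=4, D=3, E=3, F=0, G=0) → (A=1, B=2, C=4, D=3, E=3, F=0, G=1)
step 2: fire t1:  (A=1, B=2, C=4, D=3, E=3, F=0, G=1) → (A=1, B=2, C=4, D=3, E=3, F=0, G=2)
step 3: fire t1:  (A=1, B=2, C=4, D=3, E=3, F=0, G=2) → (A=1, B=2, C=4, D=3, E=3, F=0, G=3)
step 4: fire t1:  (A=1, B=2, C=4, D=3, E=3, F=0, G=3) → (A=1, B=2, C=4, D=3, E=3, F=0, G=4)
step 5: fire t1:  (A=1, B=2, C=4, D=3, E=3, F=0, G=4) → (A=1, B=2, C=4, D=3, E=3, F=0, G=5)

(A=1, B=2, C=4, D=3, E=3, F=0, G=5)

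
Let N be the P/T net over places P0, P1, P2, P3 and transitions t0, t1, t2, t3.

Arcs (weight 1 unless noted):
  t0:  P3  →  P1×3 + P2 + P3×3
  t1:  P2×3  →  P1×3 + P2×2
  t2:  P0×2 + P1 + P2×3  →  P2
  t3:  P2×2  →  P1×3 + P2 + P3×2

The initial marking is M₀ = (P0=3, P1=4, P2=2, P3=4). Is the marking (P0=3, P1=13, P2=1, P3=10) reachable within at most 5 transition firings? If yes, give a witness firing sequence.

YES — reachable via ⟨t0, t3, t3⟩ (3 firings)

step 1: fire t0:  (P0=3, P1=4, P2=2, P3=4) → (P0=3, P1=7, P2=3, P3=6)
step 2: fire t3:  (P0=3, P1=7, P2=3, P3=6) → (P0=3, P1=10, P2=2, P3=8)
step 3: fire t3:  (P0=3, P1=10, P2=2, P3=8) → (P0=3, P1=13, P2=1, P3=10)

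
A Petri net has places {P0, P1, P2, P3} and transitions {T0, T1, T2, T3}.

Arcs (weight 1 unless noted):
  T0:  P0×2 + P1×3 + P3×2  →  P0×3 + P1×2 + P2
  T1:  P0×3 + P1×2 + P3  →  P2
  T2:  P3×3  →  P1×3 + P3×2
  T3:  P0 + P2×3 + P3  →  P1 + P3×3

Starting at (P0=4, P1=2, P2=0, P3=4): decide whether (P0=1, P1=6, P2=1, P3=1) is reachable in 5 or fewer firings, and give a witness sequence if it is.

YES — reachable via ⟨T2, T2, T1⟩ (3 firings)

step 1: fire T2:  (P0=4, P1=2, P2=0, P3=4) → (P0=4, P1=5, P2=0, P3=3)
step 2: fire T2:  (P0=4, P1=5, P2=0, P3=3) → (P0=4, P1=8, P2=0, P3=2)
step 3: fire T1:  (P0=4, P1=8, P2=0, P3=2) → (P0=1, P1=6, P2=1, P3=1)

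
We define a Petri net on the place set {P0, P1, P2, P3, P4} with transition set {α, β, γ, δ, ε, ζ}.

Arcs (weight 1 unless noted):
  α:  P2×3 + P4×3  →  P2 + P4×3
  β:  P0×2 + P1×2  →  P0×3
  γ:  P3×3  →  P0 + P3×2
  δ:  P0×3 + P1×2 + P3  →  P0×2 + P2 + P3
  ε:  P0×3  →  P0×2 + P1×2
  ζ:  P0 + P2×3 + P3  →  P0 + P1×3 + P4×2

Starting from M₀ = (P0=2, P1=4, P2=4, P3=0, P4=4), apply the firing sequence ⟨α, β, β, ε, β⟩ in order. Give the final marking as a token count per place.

step 1: fire α:  (P0=2, P1=4, P2=4, P3=0, P4=4) → (P0=2, P1=4, P2=2, P3=0, P4=4)
step 2: fire β:  (P0=2, P1=4, P2=2, P3=0, P4=4) → (P0=3, P1=2, P2=2, P3=0, P4=4)
step 3: fire β:  (P0=3, P1=2, P2=2, P3=0, P4=4) → (P0=4, P1=0, P2=2, P3=0, P4=4)
step 4: fire ε:  (P0=4, P1=0, P2=2, P3=0, P4=4) → (P0=3, P1=2, P2=2, P3=0, P4=4)
step 5: fire β:  (P0=3, P1=2, P2=2, P3=0, P4=4) → (P0=4, P1=0, P2=2, P3=0, P4=4)

(P0=4, P1=0, P2=2, P3=0, P4=4)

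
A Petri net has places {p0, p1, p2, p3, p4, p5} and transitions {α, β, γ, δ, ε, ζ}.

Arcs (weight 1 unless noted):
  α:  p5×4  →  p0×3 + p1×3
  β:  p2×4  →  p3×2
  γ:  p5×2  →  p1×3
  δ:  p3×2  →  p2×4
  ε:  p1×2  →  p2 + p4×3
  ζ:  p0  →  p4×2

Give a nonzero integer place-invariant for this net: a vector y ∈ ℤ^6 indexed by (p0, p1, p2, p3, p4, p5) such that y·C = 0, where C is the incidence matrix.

Incidence matrix C (rows=places, cols=transitions):
        α    β    γ    δ    ε    ζ
   p0   3    0    0    0    0   -1
   p1   3    0    3    0   -2    0
   p2   0   -4    0    4    1    0
   p3   0    2    0   -2    0    0
   p4   0    0    0    0    3    2
   p5  -4    0   -2    0    0    0

Candidate y = [2, 2, 1, 2, 1, 3]; check y·C column-wise:
  col α: 2·3 + 2·3 + 1·0 + 2·0 + 1·0 + 3·-4 = 0
  col β: 2·0 + 2·0 + 1·-4 + 2·2 + 1·0 + 3·0 = 0
  col γ: 2·0 + 2·3 + 1·0 + 2·0 + 1·0 + 3·-2 = 0
  col δ: 2·0 + 2·0 + 1·4 + 2·-2 + 1·0 + 3·0 = 0
  col ε: 2·0 + 2·-2 + 1·1 + 2·0 + 1·3 + 3·0 = 0
  col ζ: 2·-1 + 2·0 + 1·0 + 2·0 + 1·2 + 3·0 = 0

y = (p0:2, p1:2, p2:1, p3:2, p4:1, p5:3)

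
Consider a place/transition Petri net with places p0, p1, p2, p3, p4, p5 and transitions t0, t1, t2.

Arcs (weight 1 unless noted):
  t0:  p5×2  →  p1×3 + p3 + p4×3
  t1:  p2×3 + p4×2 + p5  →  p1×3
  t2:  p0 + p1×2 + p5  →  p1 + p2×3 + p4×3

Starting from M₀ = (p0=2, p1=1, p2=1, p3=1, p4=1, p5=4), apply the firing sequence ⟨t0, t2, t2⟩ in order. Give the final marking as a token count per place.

step 1: fire t0:  (p0=2, p1=1, p2=1, p3=1, p4=1, p5=4) → (p0=2, p1=4, p2=1, p3=2, p4=4, p5=2)
step 2: fire t2:  (p0=2, p1=4, p2=1, p3=2, p4=4, p5=2) → (p0=1, p1=3, p2=4, p3=2, p4=7, p5=1)
step 3: fire t2:  (p0=1, p1=3, p2=4, p3=2, p4=7, p5=1) → (p0=0, p1=2, p2=7, p3=2, p4=10, p5=0)

(p0=0, p1=2, p2=7, p3=2, p4=10, p5=0)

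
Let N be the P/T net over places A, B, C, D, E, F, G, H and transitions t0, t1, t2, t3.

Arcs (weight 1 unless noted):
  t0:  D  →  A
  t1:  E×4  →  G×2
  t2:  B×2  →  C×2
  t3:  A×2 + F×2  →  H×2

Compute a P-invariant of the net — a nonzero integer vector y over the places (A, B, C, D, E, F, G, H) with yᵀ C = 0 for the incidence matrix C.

Incidence matrix C (rows=places, cols=transitions):
       t0   t1   t2   t3
    A   1    0    0   -2
    B   0    0   -2    0
    C   0    0    2    0
    D  -1    0    0    0
    E   0   -4    0    0
    F   0    0    0   -2
    G   0    2    0    0
    H   0    0    0    2

Candidate y = [0, 1, 1, 0, 0, 0, 0, 0]; check y·C column-wise:
  col t0: 0·1 + 1·0 + 1·0 + 0·-1 = 0
  col t1: 1·0 + 1·0 + 0·-4 + 0·2 = 0
  col t2: 1·-2 + 1·2 = 0
  col t3: 0·-2 + 1·0 + 1·0 + 0·-2 + 0·2 = 0

y = (A:0, B:1, C:1, D:0, E:0, F:0, G:0, H:0)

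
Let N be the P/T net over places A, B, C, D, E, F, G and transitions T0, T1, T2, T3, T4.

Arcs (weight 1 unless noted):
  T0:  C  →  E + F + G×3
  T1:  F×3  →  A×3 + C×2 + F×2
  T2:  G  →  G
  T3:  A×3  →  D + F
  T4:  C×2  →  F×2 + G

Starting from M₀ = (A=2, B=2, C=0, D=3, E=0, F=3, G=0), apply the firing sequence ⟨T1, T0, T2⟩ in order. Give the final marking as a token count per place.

step 1: fire T1:  (A=2, B=2, C=0, D=3, E=0, F=3, G=0) → (A=5, B=2, C=2, D=3, E=0, F=2, G=0)
step 2: fire T0:  (A=5, B=2, C=2, D=3, E=0, F=2, G=0) → (A=5, B=2, C=1, D=3, E=1, F=3, G=3)
step 3: fire T2:  (A=5, B=2, C=1, D=3, E=1, F=3, G=3) → (A=5, B=2, C=1, D=3, E=1, F=3, G=3)

(A=5, B=2, C=1, D=3, E=1, F=3, G=3)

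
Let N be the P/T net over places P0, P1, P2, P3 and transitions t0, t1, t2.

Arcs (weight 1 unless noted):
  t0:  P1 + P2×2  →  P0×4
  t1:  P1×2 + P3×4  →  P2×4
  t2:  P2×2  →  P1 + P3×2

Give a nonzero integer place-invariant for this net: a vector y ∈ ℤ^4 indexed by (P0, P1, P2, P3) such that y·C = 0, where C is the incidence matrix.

Incidence matrix C (rows=places, cols=transitions):
       t0   t1   t2
   P0   4    0    0
   P1  -1   -2    1
   P2  -2    4   -2
   P3   0   -4    2

Candidate y = [1, 2, 1, 0]; check y·C column-wise:
  col t0: 1·4 + 2·-1 + 1·-2 = 0
  col t1: 1·0 + 2·-2 + 1·4 + 0·-4 = 0
  col t2: 1·0 + 2·1 + 1·-2 + 0·2 = 0

y = (P0:1, P1:2, P2:1, P3:0)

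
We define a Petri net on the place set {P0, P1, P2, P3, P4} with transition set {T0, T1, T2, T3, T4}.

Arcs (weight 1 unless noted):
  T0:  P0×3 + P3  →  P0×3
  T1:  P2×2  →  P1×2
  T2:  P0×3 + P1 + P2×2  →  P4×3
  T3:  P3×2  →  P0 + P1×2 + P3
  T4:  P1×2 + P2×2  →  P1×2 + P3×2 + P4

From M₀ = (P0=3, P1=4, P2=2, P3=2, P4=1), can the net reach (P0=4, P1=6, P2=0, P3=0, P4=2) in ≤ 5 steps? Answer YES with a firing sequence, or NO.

step 1: fire T0:  (P0=3, P1=4, P2=2, P3=2, P4=1) → (P0=3, P1=4, P2=2, P3=1, P4=1)
step 2: fire T0:  (P0=3, P1=4, P2=2, P3=1, P4=1) → (P0=3, P1=4, P2=2, P3=0, P4=1)
step 3: fire T4:  (P0=3, P1=4, P2=2, P3=0, P4=1) → (P0=3, P1=4, P2=0, P3=2, P4=2)
step 4: fire T3:  (P0=3, P1=4, P2=0, P3=2, P4=2) → (P0=4, P1=6, P2=0, P3=1, P4=2)
step 5: fire T0:  (P0=4, P1=6, P2=0, P3=1, P4=2) → (P0=4, P1=6, P2=0, P3=0, P4=2)

YES — reachable via ⟨T0, T0, T4, T3, T0⟩ (5 firings)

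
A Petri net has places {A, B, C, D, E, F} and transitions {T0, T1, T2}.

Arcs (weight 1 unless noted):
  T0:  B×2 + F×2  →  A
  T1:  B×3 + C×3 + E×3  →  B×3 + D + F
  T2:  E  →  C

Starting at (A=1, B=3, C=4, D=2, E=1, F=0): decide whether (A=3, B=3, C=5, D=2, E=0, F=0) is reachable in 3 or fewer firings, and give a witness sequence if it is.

depth 0: 1 marking
depth 1: 2 markings reached so far
depth 2: 2 markings reached so far
(frontier empty at depth 2; search complete)
target is not among the 2 markings reachable within 3 steps

NO — not reachable within 3 firings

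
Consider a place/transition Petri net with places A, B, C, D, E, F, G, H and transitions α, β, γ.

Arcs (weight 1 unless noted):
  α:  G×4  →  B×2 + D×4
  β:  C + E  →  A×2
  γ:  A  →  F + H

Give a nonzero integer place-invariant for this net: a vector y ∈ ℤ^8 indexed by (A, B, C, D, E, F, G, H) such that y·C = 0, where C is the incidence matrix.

y = (A:0, B:2, C:0, D:-1, E:0, F:0, G:0, H:0)

Incidence matrix C (rows=places, cols=transitions):
        α    β    γ
    A   0    2   -1
    B   2    0    0
    C   0   -1    0
    D   4    0    0
    E   0   -1    0
    F   0    0    1
    G  -4    0    0
    H   0    0    1

Candidate y = [0, 2, 0, -1, 0, 0, 0, 0]; check y·C column-wise:
  col α: 2·2 + -1·4 + 0·-4 = 0
  col β: 0·2 + 2·0 + 0·-1 + -1·0 + 0·-1 = 0
  col γ: 0·-1 + 2·0 + -1·0 + 0·1 + 0·1 = 0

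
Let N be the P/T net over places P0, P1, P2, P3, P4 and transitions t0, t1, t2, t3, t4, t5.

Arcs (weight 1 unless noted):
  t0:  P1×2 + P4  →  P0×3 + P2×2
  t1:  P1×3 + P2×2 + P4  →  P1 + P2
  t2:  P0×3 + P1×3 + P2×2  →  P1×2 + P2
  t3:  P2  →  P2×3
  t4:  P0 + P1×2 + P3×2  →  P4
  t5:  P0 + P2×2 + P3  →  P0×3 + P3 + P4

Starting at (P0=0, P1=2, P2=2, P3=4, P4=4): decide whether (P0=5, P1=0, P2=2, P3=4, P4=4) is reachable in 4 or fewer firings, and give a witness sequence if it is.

YES — reachable via ⟨t0, t5⟩ (2 firings)

step 1: fire t0:  (P0=0, P1=2, P2=2, P3=4, P4=4) → (P0=3, P1=0, P2=4, P3=4, P4=3)
step 2: fire t5:  (P0=3, P1=0, P2=4, P3=4, P4=3) → (P0=5, P1=0, P2=2, P3=4, P4=4)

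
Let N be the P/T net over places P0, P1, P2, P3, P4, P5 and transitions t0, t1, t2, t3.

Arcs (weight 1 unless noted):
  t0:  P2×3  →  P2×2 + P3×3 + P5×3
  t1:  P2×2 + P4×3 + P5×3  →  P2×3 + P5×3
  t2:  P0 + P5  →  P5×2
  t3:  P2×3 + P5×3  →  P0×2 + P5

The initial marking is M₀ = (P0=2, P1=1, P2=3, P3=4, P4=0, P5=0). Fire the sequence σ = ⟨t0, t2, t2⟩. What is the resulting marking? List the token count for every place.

step 1: fire t0:  (P0=2, P1=1, P2=3, P3=4, P4=0, P5=0) → (P0=2, P1=1, P2=2, P3=7, P4=0, P5=3)
step 2: fire t2:  (P0=2, P1=1, P2=2, P3=7, P4=0, P5=3) → (P0=1, P1=1, P2=2, P3=7, P4=0, P5=4)
step 3: fire t2:  (P0=1, P1=1, P2=2, P3=7, P4=0, P5=4) → (P0=0, P1=1, P2=2, P3=7, P4=0, P5=5)

(P0=0, P1=1, P2=2, P3=7, P4=0, P5=5)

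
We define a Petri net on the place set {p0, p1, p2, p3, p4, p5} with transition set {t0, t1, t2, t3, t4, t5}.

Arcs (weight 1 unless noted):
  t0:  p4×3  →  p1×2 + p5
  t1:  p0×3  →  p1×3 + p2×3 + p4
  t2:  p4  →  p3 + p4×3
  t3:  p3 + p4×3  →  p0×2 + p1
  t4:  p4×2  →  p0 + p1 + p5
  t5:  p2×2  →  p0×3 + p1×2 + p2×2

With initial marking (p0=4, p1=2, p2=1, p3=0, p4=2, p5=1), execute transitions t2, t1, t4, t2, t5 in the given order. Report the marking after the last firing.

step 1: fire t2:  (p0=4, p1=2, p2=1, p3=0, p4=2, p5=1) → (p0=4, p1=2, p2=1, p3=1, p4=4, p5=1)
step 2: fire t1:  (p0=4, p1=2, p2=1, p3=1, p4=4, p5=1) → (p0=1, p1=5, p2=4, p3=1, p4=5, p5=1)
step 3: fire t4:  (p0=1, p1=5, p2=4, p3=1, p4=5, p5=1) → (p0=2, p1=6, p2=4, p3=1, p4=3, p5=2)
step 4: fire t2:  (p0=2, p1=6, p2=4, p3=1, p4=3, p5=2) → (p0=2, p1=6, p2=4, p3=2, p4=5, p5=2)
step 5: fire t5:  (p0=2, p1=6, p2=4, p3=2, p4=5, p5=2) → (p0=5, p1=8, p2=4, p3=2, p4=5, p5=2)

(p0=5, p1=8, p2=4, p3=2, p4=5, p5=2)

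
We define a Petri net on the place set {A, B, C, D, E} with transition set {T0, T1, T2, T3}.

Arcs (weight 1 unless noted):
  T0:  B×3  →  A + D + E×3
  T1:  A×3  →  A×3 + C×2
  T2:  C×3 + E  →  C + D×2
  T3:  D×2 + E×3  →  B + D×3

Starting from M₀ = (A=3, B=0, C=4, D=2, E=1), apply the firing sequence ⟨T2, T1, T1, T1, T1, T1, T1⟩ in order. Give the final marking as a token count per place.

step 1: fire T2:  (A=3, B=0, C=4, D=2, E=1) → (A=3, B=0, C=2, D=4, E=0)
step 2: fire T1:  (A=3, B=0, C=2, D=4, E=0) → (A=3, B=0, C=4, D=4, E=0)
step 3: fire T1:  (A=3, B=0, C=4, D=4, E=0) → (A=3, B=0, C=6, D=4, E=0)
step 4: fire T1:  (A=3, B=0, C=6, D=4, E=0) → (A=3, B=0, C=8, D=4, E=0)
step 5: fire T1:  (A=3, B=0, C=8, D=4, E=0) → (A=3, B=0, C=10, D=4, E=0)
step 6: fire T1:  (A=3, B=0, C=10, D=4, E=0) → (A=3, B=0, C=12, D=4, E=0)
step 7: fire T1:  (A=3, B=0, C=12, D=4, E=0) → (A=3, B=0, C=14, D=4, E=0)

(A=3, B=0, C=14, D=4, E=0)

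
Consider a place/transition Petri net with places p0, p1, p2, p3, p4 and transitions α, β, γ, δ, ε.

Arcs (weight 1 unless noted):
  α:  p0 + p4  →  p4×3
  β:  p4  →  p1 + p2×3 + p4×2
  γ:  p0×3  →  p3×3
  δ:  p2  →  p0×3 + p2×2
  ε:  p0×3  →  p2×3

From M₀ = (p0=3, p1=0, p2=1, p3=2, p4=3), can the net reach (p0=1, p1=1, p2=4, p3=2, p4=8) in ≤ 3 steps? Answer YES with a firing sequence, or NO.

step 1: fire α:  (p0=3, p1=0, p2=1, p3=2, p4=3) → (p0=2, p1=0, p2=1, p3=2, p4=5)
step 2: fire α:  (p0=2, p1=0, p2=1, p3=2, p4=5) → (p0=1, p1=0, p2=1, p3=2, p4=7)
step 3: fire β:  (p0=1, p1=0, p2=1, p3=2, p4=7) → (p0=1, p1=1, p2=4, p3=2, p4=8)

YES — reachable via ⟨α, α, β⟩ (3 firings)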